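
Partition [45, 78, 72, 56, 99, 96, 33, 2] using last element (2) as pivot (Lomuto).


Pivot: 2
Place pivot at 0: [2, 78, 72, 56, 99, 96, 33, 45]

Partitioned: [2, 78, 72, 56, 99, 96, 33, 45]


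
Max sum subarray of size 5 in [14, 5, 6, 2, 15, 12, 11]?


[0:5]: 42
[1:6]: 40
[2:7]: 46

Max: 46 at [2:7]


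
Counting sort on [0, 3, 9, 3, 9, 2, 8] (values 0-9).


Input: [0, 3, 9, 3, 9, 2, 8]
Counts: [1, 0, 1, 2, 0, 0, 0, 0, 1, 2]

Sorted: [0, 2, 3, 3, 8, 9, 9]


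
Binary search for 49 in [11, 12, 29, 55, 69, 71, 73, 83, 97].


Step 1: lo=0, hi=8, mid=4, val=69
Step 2: lo=0, hi=3, mid=1, val=12
Step 3: lo=2, hi=3, mid=2, val=29
Step 4: lo=3, hi=3, mid=3, val=55

Not found


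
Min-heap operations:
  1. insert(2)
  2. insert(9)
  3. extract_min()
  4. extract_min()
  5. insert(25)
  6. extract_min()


insert(2) -> [2]
insert(9) -> [2, 9]
extract_min()->2, [9]
extract_min()->9, []
insert(25) -> [25]
extract_min()->25, []

Final heap: []


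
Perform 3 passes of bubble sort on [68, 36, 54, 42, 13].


Initial: [68, 36, 54, 42, 13]
Pass 1: [36, 54, 42, 13, 68] (4 swaps)
Pass 2: [36, 42, 13, 54, 68] (2 swaps)
Pass 3: [36, 13, 42, 54, 68] (1 swaps)

After 3 passes: [36, 13, 42, 54, 68]


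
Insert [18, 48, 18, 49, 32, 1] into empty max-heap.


Insert 18: [18]
Insert 48: [48, 18]
Insert 18: [48, 18, 18]
Insert 49: [49, 48, 18, 18]
Insert 32: [49, 48, 18, 18, 32]
Insert 1: [49, 48, 18, 18, 32, 1]

Final heap: [49, 48, 18, 18, 32, 1]


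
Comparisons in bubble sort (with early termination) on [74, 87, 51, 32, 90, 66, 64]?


Algorithm: bubble sort (with early termination)
Input: [74, 87, 51, 32, 90, 66, 64]
Sorted: [32, 51, 64, 66, 74, 87, 90]

20


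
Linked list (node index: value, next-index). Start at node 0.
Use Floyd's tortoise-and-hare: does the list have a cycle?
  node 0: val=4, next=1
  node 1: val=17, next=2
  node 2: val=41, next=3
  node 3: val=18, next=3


Floyd's tortoise (slow, +1) and hare (fast, +2):
  init: slow=0, fast=0
  step 1: slow=1, fast=2
  step 2: slow=2, fast=3
  step 3: slow=3, fast=3
  slow == fast at node 3: cycle detected

Cycle: yes


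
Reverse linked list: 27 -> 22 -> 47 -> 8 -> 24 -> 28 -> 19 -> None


Step 1: curr=27, set curr.next=prev(None) | reversed so far: 27
Step 2: curr=22, set curr.next=prev(27) | reversed so far: 22 -> 27
Step 3: curr=47, set curr.next=prev(22) | reversed so far: 47 -> 22 -> 27
Step 4: curr=8, set curr.next=prev(47) | reversed so far: 8 -> 47 -> 22 -> 27
Step 5: curr=24, set curr.next=prev(8) | reversed so far: 24 -> 8 -> 47 -> 22 -> 27
Step 6: curr=28, set curr.next=prev(24) | reversed so far: 28 -> 24 -> 8 -> 47 -> 22 -> 27
Step 7: curr=19, set curr.next=prev(28) | reversed so far: 19 -> 28 -> 24 -> 8 -> 47 -> 22 -> 27

19 -> 28 -> 24 -> 8 -> 47 -> 22 -> 27 -> None


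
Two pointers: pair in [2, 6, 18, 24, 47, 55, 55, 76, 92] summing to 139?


lo=0(2)+hi=8(92)=94
lo=1(6)+hi=8(92)=98
lo=2(18)+hi=8(92)=110
lo=3(24)+hi=8(92)=116
lo=4(47)+hi=8(92)=139

Yes: 47+92=139


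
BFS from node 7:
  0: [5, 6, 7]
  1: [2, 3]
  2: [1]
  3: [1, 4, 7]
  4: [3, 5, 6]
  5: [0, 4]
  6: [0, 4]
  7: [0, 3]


Visit 7, enqueue [0, 3]
Visit 0, enqueue [5, 6]
Visit 3, enqueue [1, 4]
Visit 5, enqueue []
Visit 6, enqueue []
Visit 1, enqueue [2]
Visit 4, enqueue []
Visit 2, enqueue []

BFS order: [7, 0, 3, 5, 6, 1, 4, 2]


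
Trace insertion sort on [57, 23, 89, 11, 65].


Initial: [57, 23, 89, 11, 65]
Insert 23: [23, 57, 89, 11, 65]
Insert 89: [23, 57, 89, 11, 65]
Insert 11: [11, 23, 57, 89, 65]
Insert 65: [11, 23, 57, 65, 89]

Sorted: [11, 23, 57, 65, 89]


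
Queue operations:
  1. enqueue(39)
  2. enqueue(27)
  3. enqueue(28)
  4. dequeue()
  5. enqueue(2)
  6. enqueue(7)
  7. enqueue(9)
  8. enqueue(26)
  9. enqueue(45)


enqueue(39) -> [39]
enqueue(27) -> [39, 27]
enqueue(28) -> [39, 27, 28]
dequeue()->39, [27, 28]
enqueue(2) -> [27, 28, 2]
enqueue(7) -> [27, 28, 2, 7]
enqueue(9) -> [27, 28, 2, 7, 9]
enqueue(26) -> [27, 28, 2, 7, 9, 26]
enqueue(45) -> [27, 28, 2, 7, 9, 26, 45]

Final queue: [27, 28, 2, 7, 9, 26, 45]


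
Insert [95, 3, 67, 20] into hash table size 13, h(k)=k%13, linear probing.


Insert 95: h=4 -> slot 4
Insert 3: h=3 -> slot 3
Insert 67: h=2 -> slot 2
Insert 20: h=7 -> slot 7

Table: [None, None, 67, 3, 95, None, None, 20, None, None, None, None, None]


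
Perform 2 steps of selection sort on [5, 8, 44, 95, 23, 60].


Initial: [5, 8, 44, 95, 23, 60]
Step 1: min=5 at 0
  Swap: [5, 8, 44, 95, 23, 60]
Step 2: min=8 at 1
  Swap: [5, 8, 44, 95, 23, 60]

After 2 steps: [5, 8, 44, 95, 23, 60]


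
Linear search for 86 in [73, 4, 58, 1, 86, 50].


i=0: 73!=86
i=1: 4!=86
i=2: 58!=86
i=3: 1!=86
i=4: 86==86 found!

Found at 4, 5 comps


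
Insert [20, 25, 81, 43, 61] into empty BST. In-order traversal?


Insert 20: root
Insert 25: R from 20
Insert 81: R from 20 -> R from 25
Insert 43: R from 20 -> R from 25 -> L from 81
Insert 61: R from 20 -> R from 25 -> L from 81 -> R from 43

In-order: [20, 25, 43, 61, 81]


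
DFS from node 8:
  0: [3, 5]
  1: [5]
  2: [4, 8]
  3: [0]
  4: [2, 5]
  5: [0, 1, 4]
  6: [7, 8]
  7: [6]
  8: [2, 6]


Visit 8, push [6, 2]
Visit 2, push [4]
Visit 4, push [5]
Visit 5, push [1, 0]
Visit 0, push [3]
Visit 3, push []
Visit 1, push []
Visit 6, push [7]
Visit 7, push []

DFS order: [8, 2, 4, 5, 0, 3, 1, 6, 7]


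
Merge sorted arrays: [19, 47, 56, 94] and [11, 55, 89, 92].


Take 11 from B
Take 19 from A
Take 47 from A
Take 55 from B
Take 56 from A
Take 89 from B
Take 92 from B

Merged: [11, 19, 47, 55, 56, 89, 92, 94]


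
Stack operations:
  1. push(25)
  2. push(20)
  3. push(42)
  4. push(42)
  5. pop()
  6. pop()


push(25) -> [25]
push(20) -> [25, 20]
push(42) -> [25, 20, 42]
push(42) -> [25, 20, 42, 42]
pop()->42, [25, 20, 42]
pop()->42, [25, 20]

Final stack: [25, 20]


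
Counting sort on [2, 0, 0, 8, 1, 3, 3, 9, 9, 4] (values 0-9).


Input: [2, 0, 0, 8, 1, 3, 3, 9, 9, 4]
Counts: [2, 1, 1, 2, 1, 0, 0, 0, 1, 2]

Sorted: [0, 0, 1, 2, 3, 3, 4, 8, 9, 9]


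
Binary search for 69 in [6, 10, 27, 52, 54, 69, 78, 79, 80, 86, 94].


Step 1: lo=0, hi=10, mid=5, val=69

Found at index 5


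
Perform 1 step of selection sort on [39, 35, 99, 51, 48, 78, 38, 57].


Initial: [39, 35, 99, 51, 48, 78, 38, 57]
Step 1: min=35 at 1
  Swap: [35, 39, 99, 51, 48, 78, 38, 57]

After 1 step: [35, 39, 99, 51, 48, 78, 38, 57]


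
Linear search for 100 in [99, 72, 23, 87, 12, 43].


i=0: 99!=100
i=1: 72!=100
i=2: 23!=100
i=3: 87!=100
i=4: 12!=100
i=5: 43!=100

Not found, 6 comps


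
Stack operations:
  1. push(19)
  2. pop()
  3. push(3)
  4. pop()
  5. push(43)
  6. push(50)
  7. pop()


push(19) -> [19]
pop()->19, []
push(3) -> [3]
pop()->3, []
push(43) -> [43]
push(50) -> [43, 50]
pop()->50, [43]

Final stack: [43]


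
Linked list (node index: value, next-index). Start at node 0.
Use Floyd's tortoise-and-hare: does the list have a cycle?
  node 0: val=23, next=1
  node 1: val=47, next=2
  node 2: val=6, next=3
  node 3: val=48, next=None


Floyd's tortoise (slow, +1) and hare (fast, +2):
  init: slow=0, fast=0
  step 1: slow=1, fast=2
  step 2: fast 2->3->None, no cycle

Cycle: no


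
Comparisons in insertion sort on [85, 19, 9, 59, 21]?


Algorithm: insertion sort
Input: [85, 19, 9, 59, 21]
Sorted: [9, 19, 21, 59, 85]

8


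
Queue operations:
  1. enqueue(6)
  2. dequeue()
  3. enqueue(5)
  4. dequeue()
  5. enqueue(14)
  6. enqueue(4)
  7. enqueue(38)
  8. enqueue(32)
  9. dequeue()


enqueue(6) -> [6]
dequeue()->6, []
enqueue(5) -> [5]
dequeue()->5, []
enqueue(14) -> [14]
enqueue(4) -> [14, 4]
enqueue(38) -> [14, 4, 38]
enqueue(32) -> [14, 4, 38, 32]
dequeue()->14, [4, 38, 32]

Final queue: [4, 38, 32]


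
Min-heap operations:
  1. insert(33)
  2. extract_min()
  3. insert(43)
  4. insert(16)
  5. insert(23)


insert(33) -> [33]
extract_min()->33, []
insert(43) -> [43]
insert(16) -> [16, 43]
insert(23) -> [16, 43, 23]

Final heap: [16, 43, 23]


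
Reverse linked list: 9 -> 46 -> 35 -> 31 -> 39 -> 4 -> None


Step 1: curr=9, set curr.next=prev(None) | reversed so far: 9
Step 2: curr=46, set curr.next=prev(9) | reversed so far: 46 -> 9
Step 3: curr=35, set curr.next=prev(46) | reversed so far: 35 -> 46 -> 9
Step 4: curr=31, set curr.next=prev(35) | reversed so far: 31 -> 35 -> 46 -> 9
Step 5: curr=39, set curr.next=prev(31) | reversed so far: 39 -> 31 -> 35 -> 46 -> 9
Step 6: curr=4, set curr.next=prev(39) | reversed so far: 4 -> 39 -> 31 -> 35 -> 46 -> 9

4 -> 39 -> 31 -> 35 -> 46 -> 9 -> None


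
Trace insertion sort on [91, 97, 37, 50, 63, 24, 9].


Initial: [91, 97, 37, 50, 63, 24, 9]
Insert 97: [91, 97, 37, 50, 63, 24, 9]
Insert 37: [37, 91, 97, 50, 63, 24, 9]
Insert 50: [37, 50, 91, 97, 63, 24, 9]
Insert 63: [37, 50, 63, 91, 97, 24, 9]
Insert 24: [24, 37, 50, 63, 91, 97, 9]
Insert 9: [9, 24, 37, 50, 63, 91, 97]

Sorted: [9, 24, 37, 50, 63, 91, 97]


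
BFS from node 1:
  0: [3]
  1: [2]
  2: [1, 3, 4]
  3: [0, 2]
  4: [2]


Visit 1, enqueue [2]
Visit 2, enqueue [3, 4]
Visit 3, enqueue [0]
Visit 4, enqueue []
Visit 0, enqueue []

BFS order: [1, 2, 3, 4, 0]


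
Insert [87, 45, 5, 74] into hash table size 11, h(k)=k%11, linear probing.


Insert 87: h=10 -> slot 10
Insert 45: h=1 -> slot 1
Insert 5: h=5 -> slot 5
Insert 74: h=8 -> slot 8

Table: [None, 45, None, None, None, 5, None, None, 74, None, 87]


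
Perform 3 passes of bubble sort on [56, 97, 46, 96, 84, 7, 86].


Initial: [56, 97, 46, 96, 84, 7, 86]
Pass 1: [56, 46, 96, 84, 7, 86, 97] (5 swaps)
Pass 2: [46, 56, 84, 7, 86, 96, 97] (4 swaps)
Pass 3: [46, 56, 7, 84, 86, 96, 97] (1 swaps)

After 3 passes: [46, 56, 7, 84, 86, 96, 97]


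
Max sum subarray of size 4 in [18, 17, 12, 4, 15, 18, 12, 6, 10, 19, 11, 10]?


[0:4]: 51
[1:5]: 48
[2:6]: 49
[3:7]: 49
[4:8]: 51
[5:9]: 46
[6:10]: 47
[7:11]: 46
[8:12]: 50

Max: 51 at [0:4]


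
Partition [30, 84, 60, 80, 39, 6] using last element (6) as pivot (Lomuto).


Pivot: 6
Place pivot at 0: [6, 84, 60, 80, 39, 30]

Partitioned: [6, 84, 60, 80, 39, 30]


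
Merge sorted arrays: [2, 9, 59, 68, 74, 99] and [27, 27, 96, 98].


Take 2 from A
Take 9 from A
Take 27 from B
Take 27 from B
Take 59 from A
Take 68 from A
Take 74 from A
Take 96 from B
Take 98 from B

Merged: [2, 9, 27, 27, 59, 68, 74, 96, 98, 99]


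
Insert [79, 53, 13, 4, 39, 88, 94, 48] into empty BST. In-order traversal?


Insert 79: root
Insert 53: L from 79
Insert 13: L from 79 -> L from 53
Insert 4: L from 79 -> L from 53 -> L from 13
Insert 39: L from 79 -> L from 53 -> R from 13
Insert 88: R from 79
Insert 94: R from 79 -> R from 88
Insert 48: L from 79 -> L from 53 -> R from 13 -> R from 39

In-order: [4, 13, 39, 48, 53, 79, 88, 94]


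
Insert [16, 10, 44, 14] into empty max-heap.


Insert 16: [16]
Insert 10: [16, 10]
Insert 44: [44, 10, 16]
Insert 14: [44, 14, 16, 10]

Final heap: [44, 14, 16, 10]


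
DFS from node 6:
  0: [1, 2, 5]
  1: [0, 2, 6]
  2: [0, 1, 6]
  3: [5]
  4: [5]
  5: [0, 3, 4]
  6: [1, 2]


Visit 6, push [2, 1]
Visit 1, push [2, 0]
Visit 0, push [5, 2]
Visit 2, push []
Visit 5, push [4, 3]
Visit 3, push []
Visit 4, push []

DFS order: [6, 1, 0, 2, 5, 3, 4]


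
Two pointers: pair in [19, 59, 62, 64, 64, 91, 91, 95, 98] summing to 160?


lo=0(19)+hi=8(98)=117
lo=1(59)+hi=8(98)=157
lo=2(62)+hi=8(98)=160

Yes: 62+98=160


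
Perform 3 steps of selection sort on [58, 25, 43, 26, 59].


Initial: [58, 25, 43, 26, 59]
Step 1: min=25 at 1
  Swap: [25, 58, 43, 26, 59]
Step 2: min=26 at 3
  Swap: [25, 26, 43, 58, 59]
Step 3: min=43 at 2
  Swap: [25, 26, 43, 58, 59]

After 3 steps: [25, 26, 43, 58, 59]


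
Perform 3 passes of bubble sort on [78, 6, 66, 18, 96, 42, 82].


Initial: [78, 6, 66, 18, 96, 42, 82]
Pass 1: [6, 66, 18, 78, 42, 82, 96] (5 swaps)
Pass 2: [6, 18, 66, 42, 78, 82, 96] (2 swaps)
Pass 3: [6, 18, 42, 66, 78, 82, 96] (1 swaps)

After 3 passes: [6, 18, 42, 66, 78, 82, 96]


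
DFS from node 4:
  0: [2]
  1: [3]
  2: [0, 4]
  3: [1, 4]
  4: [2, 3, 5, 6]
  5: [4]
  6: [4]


Visit 4, push [6, 5, 3, 2]
Visit 2, push [0]
Visit 0, push []
Visit 3, push [1]
Visit 1, push []
Visit 5, push []
Visit 6, push []

DFS order: [4, 2, 0, 3, 1, 5, 6]


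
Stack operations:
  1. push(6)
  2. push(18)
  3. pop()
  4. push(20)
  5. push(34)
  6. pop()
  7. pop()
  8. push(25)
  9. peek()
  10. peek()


push(6) -> [6]
push(18) -> [6, 18]
pop()->18, [6]
push(20) -> [6, 20]
push(34) -> [6, 20, 34]
pop()->34, [6, 20]
pop()->20, [6]
push(25) -> [6, 25]
peek()->25
peek()->25

Final stack: [6, 25]


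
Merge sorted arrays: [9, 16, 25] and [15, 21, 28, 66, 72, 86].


Take 9 from A
Take 15 from B
Take 16 from A
Take 21 from B
Take 25 from A

Merged: [9, 15, 16, 21, 25, 28, 66, 72, 86]


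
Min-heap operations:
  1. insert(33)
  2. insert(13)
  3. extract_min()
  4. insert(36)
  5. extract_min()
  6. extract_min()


insert(33) -> [33]
insert(13) -> [13, 33]
extract_min()->13, [33]
insert(36) -> [33, 36]
extract_min()->33, [36]
extract_min()->36, []

Final heap: []


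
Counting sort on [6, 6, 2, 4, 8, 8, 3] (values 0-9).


Input: [6, 6, 2, 4, 8, 8, 3]
Counts: [0, 0, 1, 1, 1, 0, 2, 0, 2, 0]

Sorted: [2, 3, 4, 6, 6, 8, 8]


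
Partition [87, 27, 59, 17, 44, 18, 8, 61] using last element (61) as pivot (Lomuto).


Pivot: 61
  27 <= 61: swap -> [27, 87, 59, 17, 44, 18, 8, 61]
  59 <= 61: swap -> [27, 59, 87, 17, 44, 18, 8, 61]
  17 <= 61: swap -> [27, 59, 17, 87, 44, 18, 8, 61]
  44 <= 61: swap -> [27, 59, 17, 44, 87, 18, 8, 61]
  18 <= 61: swap -> [27, 59, 17, 44, 18, 87, 8, 61]
  8 <= 61: swap -> [27, 59, 17, 44, 18, 8, 87, 61]
Place pivot at 6: [27, 59, 17, 44, 18, 8, 61, 87]

Partitioned: [27, 59, 17, 44, 18, 8, 61, 87]


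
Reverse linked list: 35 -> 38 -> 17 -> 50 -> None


Step 1: curr=35, set curr.next=prev(None) | reversed so far: 35
Step 2: curr=38, set curr.next=prev(35) | reversed so far: 38 -> 35
Step 3: curr=17, set curr.next=prev(38) | reversed so far: 17 -> 38 -> 35
Step 4: curr=50, set curr.next=prev(17) | reversed so far: 50 -> 17 -> 38 -> 35

50 -> 17 -> 38 -> 35 -> None


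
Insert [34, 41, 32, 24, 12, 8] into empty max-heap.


Insert 34: [34]
Insert 41: [41, 34]
Insert 32: [41, 34, 32]
Insert 24: [41, 34, 32, 24]
Insert 12: [41, 34, 32, 24, 12]
Insert 8: [41, 34, 32, 24, 12, 8]

Final heap: [41, 34, 32, 24, 12, 8]


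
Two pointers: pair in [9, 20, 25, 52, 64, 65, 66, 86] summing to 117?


lo=0(9)+hi=7(86)=95
lo=1(20)+hi=7(86)=106
lo=2(25)+hi=7(86)=111
lo=3(52)+hi=7(86)=138
lo=3(52)+hi=6(66)=118
lo=3(52)+hi=5(65)=117

Yes: 52+65=117


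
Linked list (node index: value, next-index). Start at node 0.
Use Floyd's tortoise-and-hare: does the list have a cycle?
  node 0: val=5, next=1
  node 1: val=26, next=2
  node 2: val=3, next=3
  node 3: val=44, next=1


Floyd's tortoise (slow, +1) and hare (fast, +2):
  init: slow=0, fast=0
  step 1: slow=1, fast=2
  step 2: slow=2, fast=1
  step 3: slow=3, fast=3
  slow == fast at node 3: cycle detected

Cycle: yes


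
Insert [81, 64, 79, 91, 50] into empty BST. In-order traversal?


Insert 81: root
Insert 64: L from 81
Insert 79: L from 81 -> R from 64
Insert 91: R from 81
Insert 50: L from 81 -> L from 64

In-order: [50, 64, 79, 81, 91]


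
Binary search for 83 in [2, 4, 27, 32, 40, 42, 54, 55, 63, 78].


Step 1: lo=0, hi=9, mid=4, val=40
Step 2: lo=5, hi=9, mid=7, val=55
Step 3: lo=8, hi=9, mid=8, val=63
Step 4: lo=9, hi=9, mid=9, val=78

Not found


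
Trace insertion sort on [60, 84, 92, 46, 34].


Initial: [60, 84, 92, 46, 34]
Insert 84: [60, 84, 92, 46, 34]
Insert 92: [60, 84, 92, 46, 34]
Insert 46: [46, 60, 84, 92, 34]
Insert 34: [34, 46, 60, 84, 92]

Sorted: [34, 46, 60, 84, 92]


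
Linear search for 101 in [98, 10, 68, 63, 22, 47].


i=0: 98!=101
i=1: 10!=101
i=2: 68!=101
i=3: 63!=101
i=4: 22!=101
i=5: 47!=101

Not found, 6 comps


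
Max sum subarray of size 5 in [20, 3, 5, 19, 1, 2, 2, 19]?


[0:5]: 48
[1:6]: 30
[2:7]: 29
[3:8]: 43

Max: 48 at [0:5]


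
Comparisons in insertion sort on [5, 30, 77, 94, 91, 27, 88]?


Algorithm: insertion sort
Input: [5, 30, 77, 94, 91, 27, 88]
Sorted: [5, 27, 30, 77, 88, 91, 94]

13


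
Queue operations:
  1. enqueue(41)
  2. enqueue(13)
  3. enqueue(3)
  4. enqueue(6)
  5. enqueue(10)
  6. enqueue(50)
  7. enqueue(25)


enqueue(41) -> [41]
enqueue(13) -> [41, 13]
enqueue(3) -> [41, 13, 3]
enqueue(6) -> [41, 13, 3, 6]
enqueue(10) -> [41, 13, 3, 6, 10]
enqueue(50) -> [41, 13, 3, 6, 10, 50]
enqueue(25) -> [41, 13, 3, 6, 10, 50, 25]

Final queue: [41, 13, 3, 6, 10, 50, 25]


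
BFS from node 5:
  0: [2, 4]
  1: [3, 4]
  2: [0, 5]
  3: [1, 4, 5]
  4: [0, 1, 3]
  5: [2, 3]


Visit 5, enqueue [2, 3]
Visit 2, enqueue [0]
Visit 3, enqueue [1, 4]
Visit 0, enqueue []
Visit 1, enqueue []
Visit 4, enqueue []

BFS order: [5, 2, 3, 0, 1, 4]


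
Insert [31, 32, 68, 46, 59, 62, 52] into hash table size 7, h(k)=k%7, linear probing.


Insert 31: h=3 -> slot 3
Insert 32: h=4 -> slot 4
Insert 68: h=5 -> slot 5
Insert 46: h=4, 2 probes -> slot 6
Insert 59: h=3, 4 probes -> slot 0
Insert 62: h=6, 2 probes -> slot 1
Insert 52: h=3, 6 probes -> slot 2

Table: [59, 62, 52, 31, 32, 68, 46]


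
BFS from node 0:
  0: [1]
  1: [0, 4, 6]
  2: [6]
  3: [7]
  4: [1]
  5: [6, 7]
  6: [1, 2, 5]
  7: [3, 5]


Visit 0, enqueue [1]
Visit 1, enqueue [4, 6]
Visit 4, enqueue []
Visit 6, enqueue [2, 5]
Visit 2, enqueue []
Visit 5, enqueue [7]
Visit 7, enqueue [3]
Visit 3, enqueue []

BFS order: [0, 1, 4, 6, 2, 5, 7, 3]


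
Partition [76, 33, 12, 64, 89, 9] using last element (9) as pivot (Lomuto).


Pivot: 9
Place pivot at 0: [9, 33, 12, 64, 89, 76]

Partitioned: [9, 33, 12, 64, 89, 76]


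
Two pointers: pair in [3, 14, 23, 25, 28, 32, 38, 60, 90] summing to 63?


lo=0(3)+hi=8(90)=93
lo=0(3)+hi=7(60)=63

Yes: 3+60=63


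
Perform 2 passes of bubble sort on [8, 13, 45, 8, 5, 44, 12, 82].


Initial: [8, 13, 45, 8, 5, 44, 12, 82]
Pass 1: [8, 13, 8, 5, 44, 12, 45, 82] (4 swaps)
Pass 2: [8, 8, 5, 13, 12, 44, 45, 82] (3 swaps)

After 2 passes: [8, 8, 5, 13, 12, 44, 45, 82]


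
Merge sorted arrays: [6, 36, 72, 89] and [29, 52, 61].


Take 6 from A
Take 29 from B
Take 36 from A
Take 52 from B
Take 61 from B

Merged: [6, 29, 36, 52, 61, 72, 89]


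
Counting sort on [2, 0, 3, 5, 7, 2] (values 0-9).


Input: [2, 0, 3, 5, 7, 2]
Counts: [1, 0, 2, 1, 0, 1, 0, 1, 0, 0]

Sorted: [0, 2, 2, 3, 5, 7]


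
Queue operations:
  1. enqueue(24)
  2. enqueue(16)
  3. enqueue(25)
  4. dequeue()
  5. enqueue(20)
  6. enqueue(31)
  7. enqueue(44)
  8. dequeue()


enqueue(24) -> [24]
enqueue(16) -> [24, 16]
enqueue(25) -> [24, 16, 25]
dequeue()->24, [16, 25]
enqueue(20) -> [16, 25, 20]
enqueue(31) -> [16, 25, 20, 31]
enqueue(44) -> [16, 25, 20, 31, 44]
dequeue()->16, [25, 20, 31, 44]

Final queue: [25, 20, 31, 44]


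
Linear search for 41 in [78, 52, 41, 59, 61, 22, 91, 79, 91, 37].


i=0: 78!=41
i=1: 52!=41
i=2: 41==41 found!

Found at 2, 3 comps


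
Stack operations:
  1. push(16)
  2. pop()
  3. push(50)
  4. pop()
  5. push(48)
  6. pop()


push(16) -> [16]
pop()->16, []
push(50) -> [50]
pop()->50, []
push(48) -> [48]
pop()->48, []

Final stack: []


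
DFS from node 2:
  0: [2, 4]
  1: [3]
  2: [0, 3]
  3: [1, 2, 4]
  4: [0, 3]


Visit 2, push [3, 0]
Visit 0, push [4]
Visit 4, push [3]
Visit 3, push [1]
Visit 1, push []

DFS order: [2, 0, 4, 3, 1]


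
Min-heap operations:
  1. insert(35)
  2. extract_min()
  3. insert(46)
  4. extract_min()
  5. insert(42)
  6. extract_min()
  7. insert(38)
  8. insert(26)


insert(35) -> [35]
extract_min()->35, []
insert(46) -> [46]
extract_min()->46, []
insert(42) -> [42]
extract_min()->42, []
insert(38) -> [38]
insert(26) -> [26, 38]

Final heap: [26, 38]


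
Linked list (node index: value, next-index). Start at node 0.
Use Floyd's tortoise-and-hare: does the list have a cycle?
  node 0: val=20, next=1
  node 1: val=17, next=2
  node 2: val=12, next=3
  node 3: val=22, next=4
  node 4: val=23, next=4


Floyd's tortoise (slow, +1) and hare (fast, +2):
  init: slow=0, fast=0
  step 1: slow=1, fast=2
  step 2: slow=2, fast=4
  step 3: slow=3, fast=4
  step 4: slow=4, fast=4
  slow == fast at node 4: cycle detected

Cycle: yes


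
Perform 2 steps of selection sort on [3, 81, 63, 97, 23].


Initial: [3, 81, 63, 97, 23]
Step 1: min=3 at 0
  Swap: [3, 81, 63, 97, 23]
Step 2: min=23 at 4
  Swap: [3, 23, 63, 97, 81]

After 2 steps: [3, 23, 63, 97, 81]


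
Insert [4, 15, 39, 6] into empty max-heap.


Insert 4: [4]
Insert 15: [15, 4]
Insert 39: [39, 4, 15]
Insert 6: [39, 6, 15, 4]

Final heap: [39, 6, 15, 4]


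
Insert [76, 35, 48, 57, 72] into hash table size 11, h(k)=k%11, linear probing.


Insert 76: h=10 -> slot 10
Insert 35: h=2 -> slot 2
Insert 48: h=4 -> slot 4
Insert 57: h=2, 1 probes -> slot 3
Insert 72: h=6 -> slot 6

Table: [None, None, 35, 57, 48, None, 72, None, None, None, 76]


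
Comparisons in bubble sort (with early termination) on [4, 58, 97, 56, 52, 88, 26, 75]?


Algorithm: bubble sort (with early termination)
Input: [4, 58, 97, 56, 52, 88, 26, 75]
Sorted: [4, 26, 52, 56, 58, 75, 88, 97]

27


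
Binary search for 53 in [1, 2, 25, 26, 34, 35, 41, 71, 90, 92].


Step 1: lo=0, hi=9, mid=4, val=34
Step 2: lo=5, hi=9, mid=7, val=71
Step 3: lo=5, hi=6, mid=5, val=35
Step 4: lo=6, hi=6, mid=6, val=41

Not found


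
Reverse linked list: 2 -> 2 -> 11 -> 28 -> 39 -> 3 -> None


Step 1: curr=2, set curr.next=prev(None) | reversed so far: 2
Step 2: curr=2, set curr.next=prev(2) | reversed so far: 2 -> 2
Step 3: curr=11, set curr.next=prev(2) | reversed so far: 11 -> 2 -> 2
Step 4: curr=28, set curr.next=prev(11) | reversed so far: 28 -> 11 -> 2 -> 2
Step 5: curr=39, set curr.next=prev(28) | reversed so far: 39 -> 28 -> 11 -> 2 -> 2
Step 6: curr=3, set curr.next=prev(39) | reversed so far: 3 -> 39 -> 28 -> 11 -> 2 -> 2

3 -> 39 -> 28 -> 11 -> 2 -> 2 -> None


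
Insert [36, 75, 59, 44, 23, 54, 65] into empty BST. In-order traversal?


Insert 36: root
Insert 75: R from 36
Insert 59: R from 36 -> L from 75
Insert 44: R from 36 -> L from 75 -> L from 59
Insert 23: L from 36
Insert 54: R from 36 -> L from 75 -> L from 59 -> R from 44
Insert 65: R from 36 -> L from 75 -> R from 59

In-order: [23, 36, 44, 54, 59, 65, 75]


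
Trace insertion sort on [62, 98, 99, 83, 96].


Initial: [62, 98, 99, 83, 96]
Insert 98: [62, 98, 99, 83, 96]
Insert 99: [62, 98, 99, 83, 96]
Insert 83: [62, 83, 98, 99, 96]
Insert 96: [62, 83, 96, 98, 99]

Sorted: [62, 83, 96, 98, 99]


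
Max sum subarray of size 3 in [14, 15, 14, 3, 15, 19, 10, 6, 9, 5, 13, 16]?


[0:3]: 43
[1:4]: 32
[2:5]: 32
[3:6]: 37
[4:7]: 44
[5:8]: 35
[6:9]: 25
[7:10]: 20
[8:11]: 27
[9:12]: 34

Max: 44 at [4:7]


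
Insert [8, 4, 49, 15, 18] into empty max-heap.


Insert 8: [8]
Insert 4: [8, 4]
Insert 49: [49, 4, 8]
Insert 15: [49, 15, 8, 4]
Insert 18: [49, 18, 8, 4, 15]

Final heap: [49, 18, 8, 4, 15]


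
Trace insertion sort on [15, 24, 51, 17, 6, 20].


Initial: [15, 24, 51, 17, 6, 20]
Insert 24: [15, 24, 51, 17, 6, 20]
Insert 51: [15, 24, 51, 17, 6, 20]
Insert 17: [15, 17, 24, 51, 6, 20]
Insert 6: [6, 15, 17, 24, 51, 20]
Insert 20: [6, 15, 17, 20, 24, 51]

Sorted: [6, 15, 17, 20, 24, 51]


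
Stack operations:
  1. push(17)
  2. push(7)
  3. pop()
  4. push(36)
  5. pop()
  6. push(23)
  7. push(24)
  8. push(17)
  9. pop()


push(17) -> [17]
push(7) -> [17, 7]
pop()->7, [17]
push(36) -> [17, 36]
pop()->36, [17]
push(23) -> [17, 23]
push(24) -> [17, 23, 24]
push(17) -> [17, 23, 24, 17]
pop()->17, [17, 23, 24]

Final stack: [17, 23, 24]


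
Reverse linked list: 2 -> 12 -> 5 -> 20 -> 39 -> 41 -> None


Step 1: curr=2, set curr.next=prev(None) | reversed so far: 2
Step 2: curr=12, set curr.next=prev(2) | reversed so far: 12 -> 2
Step 3: curr=5, set curr.next=prev(12) | reversed so far: 5 -> 12 -> 2
Step 4: curr=20, set curr.next=prev(5) | reversed so far: 20 -> 5 -> 12 -> 2
Step 5: curr=39, set curr.next=prev(20) | reversed so far: 39 -> 20 -> 5 -> 12 -> 2
Step 6: curr=41, set curr.next=prev(39) | reversed so far: 41 -> 39 -> 20 -> 5 -> 12 -> 2

41 -> 39 -> 20 -> 5 -> 12 -> 2 -> None


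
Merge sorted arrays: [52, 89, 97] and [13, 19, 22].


Take 13 from B
Take 19 from B
Take 22 from B

Merged: [13, 19, 22, 52, 89, 97]


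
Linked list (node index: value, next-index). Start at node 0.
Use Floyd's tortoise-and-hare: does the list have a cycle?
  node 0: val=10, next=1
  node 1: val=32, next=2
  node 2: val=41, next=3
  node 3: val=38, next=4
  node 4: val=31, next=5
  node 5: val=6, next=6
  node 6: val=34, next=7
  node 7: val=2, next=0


Floyd's tortoise (slow, +1) and hare (fast, +2):
  init: slow=0, fast=0
  step 1: slow=1, fast=2
  step 2: slow=2, fast=4
  step 3: slow=3, fast=6
  step 4: slow=4, fast=0
  step 5: slow=5, fast=2
  step 6: slow=6, fast=4
  step 7: slow=7, fast=6
  step 8: slow=0, fast=0
  slow == fast at node 0: cycle detected

Cycle: yes


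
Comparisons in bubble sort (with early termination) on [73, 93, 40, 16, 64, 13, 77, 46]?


Algorithm: bubble sort (with early termination)
Input: [73, 93, 40, 16, 64, 13, 77, 46]
Sorted: [13, 16, 40, 46, 64, 73, 77, 93]

27


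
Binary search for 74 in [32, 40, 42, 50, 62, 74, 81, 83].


Step 1: lo=0, hi=7, mid=3, val=50
Step 2: lo=4, hi=7, mid=5, val=74

Found at index 5


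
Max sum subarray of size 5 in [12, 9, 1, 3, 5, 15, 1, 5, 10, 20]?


[0:5]: 30
[1:6]: 33
[2:7]: 25
[3:8]: 29
[4:9]: 36
[5:10]: 51

Max: 51 at [5:10]


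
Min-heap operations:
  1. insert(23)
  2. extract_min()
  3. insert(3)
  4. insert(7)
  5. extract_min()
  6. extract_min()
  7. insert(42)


insert(23) -> [23]
extract_min()->23, []
insert(3) -> [3]
insert(7) -> [3, 7]
extract_min()->3, [7]
extract_min()->7, []
insert(42) -> [42]

Final heap: [42]


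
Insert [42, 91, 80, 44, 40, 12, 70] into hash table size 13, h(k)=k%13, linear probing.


Insert 42: h=3 -> slot 3
Insert 91: h=0 -> slot 0
Insert 80: h=2 -> slot 2
Insert 44: h=5 -> slot 5
Insert 40: h=1 -> slot 1
Insert 12: h=12 -> slot 12
Insert 70: h=5, 1 probes -> slot 6

Table: [91, 40, 80, 42, None, 44, 70, None, None, None, None, None, 12]


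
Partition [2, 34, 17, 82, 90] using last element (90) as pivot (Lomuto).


Pivot: 90
  2 <= 90: advance i (no swap)
  34 <= 90: advance i (no swap)
  17 <= 90: advance i (no swap)
  82 <= 90: advance i (no swap)
Place pivot at 4: [2, 34, 17, 82, 90]

Partitioned: [2, 34, 17, 82, 90]


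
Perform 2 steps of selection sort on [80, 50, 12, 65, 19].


Initial: [80, 50, 12, 65, 19]
Step 1: min=12 at 2
  Swap: [12, 50, 80, 65, 19]
Step 2: min=19 at 4
  Swap: [12, 19, 80, 65, 50]

After 2 steps: [12, 19, 80, 65, 50]


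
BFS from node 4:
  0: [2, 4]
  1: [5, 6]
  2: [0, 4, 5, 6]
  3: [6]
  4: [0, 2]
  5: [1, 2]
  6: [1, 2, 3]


Visit 4, enqueue [0, 2]
Visit 0, enqueue []
Visit 2, enqueue [5, 6]
Visit 5, enqueue [1]
Visit 6, enqueue [3]
Visit 1, enqueue []
Visit 3, enqueue []

BFS order: [4, 0, 2, 5, 6, 1, 3]


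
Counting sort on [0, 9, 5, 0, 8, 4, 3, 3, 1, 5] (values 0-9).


Input: [0, 9, 5, 0, 8, 4, 3, 3, 1, 5]
Counts: [2, 1, 0, 2, 1, 2, 0, 0, 1, 1]

Sorted: [0, 0, 1, 3, 3, 4, 5, 5, 8, 9]


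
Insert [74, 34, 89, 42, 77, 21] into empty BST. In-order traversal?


Insert 74: root
Insert 34: L from 74
Insert 89: R from 74
Insert 42: L from 74 -> R from 34
Insert 77: R from 74 -> L from 89
Insert 21: L from 74 -> L from 34

In-order: [21, 34, 42, 74, 77, 89]


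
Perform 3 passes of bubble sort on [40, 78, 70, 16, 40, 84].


Initial: [40, 78, 70, 16, 40, 84]
Pass 1: [40, 70, 16, 40, 78, 84] (3 swaps)
Pass 2: [40, 16, 40, 70, 78, 84] (2 swaps)
Pass 3: [16, 40, 40, 70, 78, 84] (1 swaps)

After 3 passes: [16, 40, 40, 70, 78, 84]


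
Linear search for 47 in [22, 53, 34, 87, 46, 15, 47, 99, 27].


i=0: 22!=47
i=1: 53!=47
i=2: 34!=47
i=3: 87!=47
i=4: 46!=47
i=5: 15!=47
i=6: 47==47 found!

Found at 6, 7 comps


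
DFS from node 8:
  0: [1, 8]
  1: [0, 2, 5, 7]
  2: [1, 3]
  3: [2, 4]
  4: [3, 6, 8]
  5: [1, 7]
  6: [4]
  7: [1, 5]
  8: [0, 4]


Visit 8, push [4, 0]
Visit 0, push [1]
Visit 1, push [7, 5, 2]
Visit 2, push [3]
Visit 3, push [4]
Visit 4, push [6]
Visit 6, push []
Visit 5, push [7]
Visit 7, push []

DFS order: [8, 0, 1, 2, 3, 4, 6, 5, 7]


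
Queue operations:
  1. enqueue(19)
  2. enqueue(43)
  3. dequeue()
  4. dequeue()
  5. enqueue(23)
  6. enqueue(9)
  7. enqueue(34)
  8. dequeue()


enqueue(19) -> [19]
enqueue(43) -> [19, 43]
dequeue()->19, [43]
dequeue()->43, []
enqueue(23) -> [23]
enqueue(9) -> [23, 9]
enqueue(34) -> [23, 9, 34]
dequeue()->23, [9, 34]

Final queue: [9, 34]


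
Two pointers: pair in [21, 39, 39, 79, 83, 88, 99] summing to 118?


lo=0(21)+hi=6(99)=120
lo=0(21)+hi=5(88)=109
lo=1(39)+hi=5(88)=127
lo=1(39)+hi=4(83)=122
lo=1(39)+hi=3(79)=118

Yes: 39+79=118


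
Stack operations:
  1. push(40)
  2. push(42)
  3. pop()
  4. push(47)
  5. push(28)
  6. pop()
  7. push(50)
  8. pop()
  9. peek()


push(40) -> [40]
push(42) -> [40, 42]
pop()->42, [40]
push(47) -> [40, 47]
push(28) -> [40, 47, 28]
pop()->28, [40, 47]
push(50) -> [40, 47, 50]
pop()->50, [40, 47]
peek()->47

Final stack: [40, 47]


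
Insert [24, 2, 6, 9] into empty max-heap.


Insert 24: [24]
Insert 2: [24, 2]
Insert 6: [24, 2, 6]
Insert 9: [24, 9, 6, 2]

Final heap: [24, 9, 6, 2]


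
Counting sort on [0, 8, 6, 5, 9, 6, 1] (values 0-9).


Input: [0, 8, 6, 5, 9, 6, 1]
Counts: [1, 1, 0, 0, 0, 1, 2, 0, 1, 1]

Sorted: [0, 1, 5, 6, 6, 8, 9]


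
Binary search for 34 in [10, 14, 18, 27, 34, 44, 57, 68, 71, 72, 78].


Step 1: lo=0, hi=10, mid=5, val=44
Step 2: lo=0, hi=4, mid=2, val=18
Step 3: lo=3, hi=4, mid=3, val=27
Step 4: lo=4, hi=4, mid=4, val=34

Found at index 4


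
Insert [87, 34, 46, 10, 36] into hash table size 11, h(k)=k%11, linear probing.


Insert 87: h=10 -> slot 10
Insert 34: h=1 -> slot 1
Insert 46: h=2 -> slot 2
Insert 10: h=10, 1 probes -> slot 0
Insert 36: h=3 -> slot 3

Table: [10, 34, 46, 36, None, None, None, None, None, None, 87]


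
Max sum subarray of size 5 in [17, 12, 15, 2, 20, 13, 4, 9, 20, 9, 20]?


[0:5]: 66
[1:6]: 62
[2:7]: 54
[3:8]: 48
[4:9]: 66
[5:10]: 55
[6:11]: 62

Max: 66 at [0:5]


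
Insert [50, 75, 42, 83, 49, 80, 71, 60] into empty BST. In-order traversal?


Insert 50: root
Insert 75: R from 50
Insert 42: L from 50
Insert 83: R from 50 -> R from 75
Insert 49: L from 50 -> R from 42
Insert 80: R from 50 -> R from 75 -> L from 83
Insert 71: R from 50 -> L from 75
Insert 60: R from 50 -> L from 75 -> L from 71

In-order: [42, 49, 50, 60, 71, 75, 80, 83]


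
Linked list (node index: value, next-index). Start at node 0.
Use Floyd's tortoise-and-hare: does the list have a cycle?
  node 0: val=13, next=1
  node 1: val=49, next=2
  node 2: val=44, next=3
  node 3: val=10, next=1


Floyd's tortoise (slow, +1) and hare (fast, +2):
  init: slow=0, fast=0
  step 1: slow=1, fast=2
  step 2: slow=2, fast=1
  step 3: slow=3, fast=3
  slow == fast at node 3: cycle detected

Cycle: yes


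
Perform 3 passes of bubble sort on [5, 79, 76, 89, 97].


Initial: [5, 79, 76, 89, 97]
Pass 1: [5, 76, 79, 89, 97] (1 swaps)
Pass 2: [5, 76, 79, 89, 97] (0 swaps)
Pass 3: [5, 76, 79, 89, 97] (0 swaps)

After 3 passes: [5, 76, 79, 89, 97]


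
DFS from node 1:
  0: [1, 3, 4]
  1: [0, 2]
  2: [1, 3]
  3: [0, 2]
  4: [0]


Visit 1, push [2, 0]
Visit 0, push [4, 3]
Visit 3, push [2]
Visit 2, push []
Visit 4, push []

DFS order: [1, 0, 3, 2, 4]


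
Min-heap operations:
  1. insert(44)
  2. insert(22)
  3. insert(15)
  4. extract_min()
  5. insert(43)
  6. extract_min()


insert(44) -> [44]
insert(22) -> [22, 44]
insert(15) -> [15, 44, 22]
extract_min()->15, [22, 44]
insert(43) -> [22, 44, 43]
extract_min()->22, [43, 44]

Final heap: [43, 44]


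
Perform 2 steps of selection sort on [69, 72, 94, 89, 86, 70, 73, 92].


Initial: [69, 72, 94, 89, 86, 70, 73, 92]
Step 1: min=69 at 0
  Swap: [69, 72, 94, 89, 86, 70, 73, 92]
Step 2: min=70 at 5
  Swap: [69, 70, 94, 89, 86, 72, 73, 92]

After 2 steps: [69, 70, 94, 89, 86, 72, 73, 92]


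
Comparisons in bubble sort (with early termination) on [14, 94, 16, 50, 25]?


Algorithm: bubble sort (with early termination)
Input: [14, 94, 16, 50, 25]
Sorted: [14, 16, 25, 50, 94]

9


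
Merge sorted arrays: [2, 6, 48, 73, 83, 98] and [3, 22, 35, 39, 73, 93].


Take 2 from A
Take 3 from B
Take 6 from A
Take 22 from B
Take 35 from B
Take 39 from B
Take 48 from A
Take 73 from A
Take 73 from B
Take 83 from A
Take 93 from B

Merged: [2, 3, 6, 22, 35, 39, 48, 73, 73, 83, 93, 98]


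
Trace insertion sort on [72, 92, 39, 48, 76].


Initial: [72, 92, 39, 48, 76]
Insert 92: [72, 92, 39, 48, 76]
Insert 39: [39, 72, 92, 48, 76]
Insert 48: [39, 48, 72, 92, 76]
Insert 76: [39, 48, 72, 76, 92]

Sorted: [39, 48, 72, 76, 92]


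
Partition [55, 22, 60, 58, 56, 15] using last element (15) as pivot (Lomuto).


Pivot: 15
Place pivot at 0: [15, 22, 60, 58, 56, 55]

Partitioned: [15, 22, 60, 58, 56, 55]


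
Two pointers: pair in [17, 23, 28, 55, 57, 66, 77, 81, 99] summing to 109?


lo=0(17)+hi=8(99)=116
lo=0(17)+hi=7(81)=98
lo=1(23)+hi=7(81)=104
lo=2(28)+hi=7(81)=109

Yes: 28+81=109


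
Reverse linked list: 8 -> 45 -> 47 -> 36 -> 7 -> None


Step 1: curr=8, set curr.next=prev(None) | reversed so far: 8
Step 2: curr=45, set curr.next=prev(8) | reversed so far: 45 -> 8
Step 3: curr=47, set curr.next=prev(45) | reversed so far: 47 -> 45 -> 8
Step 4: curr=36, set curr.next=prev(47) | reversed so far: 36 -> 47 -> 45 -> 8
Step 5: curr=7, set curr.next=prev(36) | reversed so far: 7 -> 36 -> 47 -> 45 -> 8

7 -> 36 -> 47 -> 45 -> 8 -> None


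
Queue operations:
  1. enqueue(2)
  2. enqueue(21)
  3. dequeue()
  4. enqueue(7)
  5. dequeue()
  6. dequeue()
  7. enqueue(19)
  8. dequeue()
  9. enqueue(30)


enqueue(2) -> [2]
enqueue(21) -> [2, 21]
dequeue()->2, [21]
enqueue(7) -> [21, 7]
dequeue()->21, [7]
dequeue()->7, []
enqueue(19) -> [19]
dequeue()->19, []
enqueue(30) -> [30]

Final queue: [30]


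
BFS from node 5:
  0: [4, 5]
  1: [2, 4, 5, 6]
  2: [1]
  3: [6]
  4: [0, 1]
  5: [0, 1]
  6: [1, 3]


Visit 5, enqueue [0, 1]
Visit 0, enqueue [4]
Visit 1, enqueue [2, 6]
Visit 4, enqueue []
Visit 2, enqueue []
Visit 6, enqueue [3]
Visit 3, enqueue []

BFS order: [5, 0, 1, 4, 2, 6, 3]


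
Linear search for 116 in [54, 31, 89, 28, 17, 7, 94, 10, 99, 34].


i=0: 54!=116
i=1: 31!=116
i=2: 89!=116
i=3: 28!=116
i=4: 17!=116
i=5: 7!=116
i=6: 94!=116
i=7: 10!=116
i=8: 99!=116
i=9: 34!=116

Not found, 10 comps


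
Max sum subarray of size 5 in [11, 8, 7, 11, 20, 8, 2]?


[0:5]: 57
[1:6]: 54
[2:7]: 48

Max: 57 at [0:5]


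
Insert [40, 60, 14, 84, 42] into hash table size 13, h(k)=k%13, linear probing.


Insert 40: h=1 -> slot 1
Insert 60: h=8 -> slot 8
Insert 14: h=1, 1 probes -> slot 2
Insert 84: h=6 -> slot 6
Insert 42: h=3 -> slot 3

Table: [None, 40, 14, 42, None, None, 84, None, 60, None, None, None, None]


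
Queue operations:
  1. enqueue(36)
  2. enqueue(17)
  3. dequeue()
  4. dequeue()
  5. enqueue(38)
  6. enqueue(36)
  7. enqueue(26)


enqueue(36) -> [36]
enqueue(17) -> [36, 17]
dequeue()->36, [17]
dequeue()->17, []
enqueue(38) -> [38]
enqueue(36) -> [38, 36]
enqueue(26) -> [38, 36, 26]

Final queue: [38, 36, 26]


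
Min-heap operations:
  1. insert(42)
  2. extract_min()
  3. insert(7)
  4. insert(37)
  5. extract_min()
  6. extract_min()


insert(42) -> [42]
extract_min()->42, []
insert(7) -> [7]
insert(37) -> [7, 37]
extract_min()->7, [37]
extract_min()->37, []

Final heap: []


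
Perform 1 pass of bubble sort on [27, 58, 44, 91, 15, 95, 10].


Initial: [27, 58, 44, 91, 15, 95, 10]
Pass 1: [27, 44, 58, 15, 91, 10, 95] (3 swaps)

After 1 pass: [27, 44, 58, 15, 91, 10, 95]


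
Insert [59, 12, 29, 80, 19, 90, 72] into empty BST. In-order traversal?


Insert 59: root
Insert 12: L from 59
Insert 29: L from 59 -> R from 12
Insert 80: R from 59
Insert 19: L from 59 -> R from 12 -> L from 29
Insert 90: R from 59 -> R from 80
Insert 72: R from 59 -> L from 80

In-order: [12, 19, 29, 59, 72, 80, 90]


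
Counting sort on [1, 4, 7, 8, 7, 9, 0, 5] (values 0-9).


Input: [1, 4, 7, 8, 7, 9, 0, 5]
Counts: [1, 1, 0, 0, 1, 1, 0, 2, 1, 1]

Sorted: [0, 1, 4, 5, 7, 7, 8, 9]


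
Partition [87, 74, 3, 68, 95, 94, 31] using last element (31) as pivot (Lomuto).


Pivot: 31
  3 <= 31: swap -> [3, 74, 87, 68, 95, 94, 31]
Place pivot at 1: [3, 31, 87, 68, 95, 94, 74]

Partitioned: [3, 31, 87, 68, 95, 94, 74]


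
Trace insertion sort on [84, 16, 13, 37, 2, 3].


Initial: [84, 16, 13, 37, 2, 3]
Insert 16: [16, 84, 13, 37, 2, 3]
Insert 13: [13, 16, 84, 37, 2, 3]
Insert 37: [13, 16, 37, 84, 2, 3]
Insert 2: [2, 13, 16, 37, 84, 3]
Insert 3: [2, 3, 13, 16, 37, 84]

Sorted: [2, 3, 13, 16, 37, 84]


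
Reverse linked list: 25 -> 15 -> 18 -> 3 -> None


Step 1: curr=25, set curr.next=prev(None) | reversed so far: 25
Step 2: curr=15, set curr.next=prev(25) | reversed so far: 15 -> 25
Step 3: curr=18, set curr.next=prev(15) | reversed so far: 18 -> 15 -> 25
Step 4: curr=3, set curr.next=prev(18) | reversed so far: 3 -> 18 -> 15 -> 25

3 -> 18 -> 15 -> 25 -> None


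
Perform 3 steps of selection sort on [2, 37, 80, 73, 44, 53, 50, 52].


Initial: [2, 37, 80, 73, 44, 53, 50, 52]
Step 1: min=2 at 0
  Swap: [2, 37, 80, 73, 44, 53, 50, 52]
Step 2: min=37 at 1
  Swap: [2, 37, 80, 73, 44, 53, 50, 52]
Step 3: min=44 at 4
  Swap: [2, 37, 44, 73, 80, 53, 50, 52]

After 3 steps: [2, 37, 44, 73, 80, 53, 50, 52]


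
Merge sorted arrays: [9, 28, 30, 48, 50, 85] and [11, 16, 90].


Take 9 from A
Take 11 from B
Take 16 from B
Take 28 from A
Take 30 from A
Take 48 from A
Take 50 from A
Take 85 from A

Merged: [9, 11, 16, 28, 30, 48, 50, 85, 90]


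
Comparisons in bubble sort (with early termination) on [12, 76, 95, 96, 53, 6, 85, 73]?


Algorithm: bubble sort (with early termination)
Input: [12, 76, 95, 96, 53, 6, 85, 73]
Sorted: [6, 12, 53, 73, 76, 85, 95, 96]

27


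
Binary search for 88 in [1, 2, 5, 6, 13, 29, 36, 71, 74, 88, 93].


Step 1: lo=0, hi=10, mid=5, val=29
Step 2: lo=6, hi=10, mid=8, val=74
Step 3: lo=9, hi=10, mid=9, val=88

Found at index 9


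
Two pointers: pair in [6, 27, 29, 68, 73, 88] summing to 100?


lo=0(6)+hi=5(88)=94
lo=1(27)+hi=5(88)=115
lo=1(27)+hi=4(73)=100

Yes: 27+73=100


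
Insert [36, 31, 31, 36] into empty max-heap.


Insert 36: [36]
Insert 31: [36, 31]
Insert 31: [36, 31, 31]
Insert 36: [36, 36, 31, 31]

Final heap: [36, 36, 31, 31]


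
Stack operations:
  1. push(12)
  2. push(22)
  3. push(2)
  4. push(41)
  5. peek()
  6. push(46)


push(12) -> [12]
push(22) -> [12, 22]
push(2) -> [12, 22, 2]
push(41) -> [12, 22, 2, 41]
peek()->41
push(46) -> [12, 22, 2, 41, 46]

Final stack: [12, 22, 2, 41, 46]


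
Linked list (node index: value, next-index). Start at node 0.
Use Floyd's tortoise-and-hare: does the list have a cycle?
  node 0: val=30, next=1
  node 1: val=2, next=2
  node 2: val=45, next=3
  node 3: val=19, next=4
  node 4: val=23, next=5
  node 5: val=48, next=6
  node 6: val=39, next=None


Floyd's tortoise (slow, +1) and hare (fast, +2):
  init: slow=0, fast=0
  step 1: slow=1, fast=2
  step 2: slow=2, fast=4
  step 3: slow=3, fast=6
  step 4: fast -> None, no cycle

Cycle: no


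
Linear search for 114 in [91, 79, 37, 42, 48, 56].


i=0: 91!=114
i=1: 79!=114
i=2: 37!=114
i=3: 42!=114
i=4: 48!=114
i=5: 56!=114

Not found, 6 comps


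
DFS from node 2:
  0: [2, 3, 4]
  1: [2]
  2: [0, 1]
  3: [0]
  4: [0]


Visit 2, push [1, 0]
Visit 0, push [4, 3]
Visit 3, push []
Visit 4, push []
Visit 1, push []

DFS order: [2, 0, 3, 4, 1]


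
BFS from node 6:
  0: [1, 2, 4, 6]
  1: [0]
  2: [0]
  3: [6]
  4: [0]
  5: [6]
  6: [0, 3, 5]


Visit 6, enqueue [0, 3, 5]
Visit 0, enqueue [1, 2, 4]
Visit 3, enqueue []
Visit 5, enqueue []
Visit 1, enqueue []
Visit 2, enqueue []
Visit 4, enqueue []

BFS order: [6, 0, 3, 5, 1, 2, 4]
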